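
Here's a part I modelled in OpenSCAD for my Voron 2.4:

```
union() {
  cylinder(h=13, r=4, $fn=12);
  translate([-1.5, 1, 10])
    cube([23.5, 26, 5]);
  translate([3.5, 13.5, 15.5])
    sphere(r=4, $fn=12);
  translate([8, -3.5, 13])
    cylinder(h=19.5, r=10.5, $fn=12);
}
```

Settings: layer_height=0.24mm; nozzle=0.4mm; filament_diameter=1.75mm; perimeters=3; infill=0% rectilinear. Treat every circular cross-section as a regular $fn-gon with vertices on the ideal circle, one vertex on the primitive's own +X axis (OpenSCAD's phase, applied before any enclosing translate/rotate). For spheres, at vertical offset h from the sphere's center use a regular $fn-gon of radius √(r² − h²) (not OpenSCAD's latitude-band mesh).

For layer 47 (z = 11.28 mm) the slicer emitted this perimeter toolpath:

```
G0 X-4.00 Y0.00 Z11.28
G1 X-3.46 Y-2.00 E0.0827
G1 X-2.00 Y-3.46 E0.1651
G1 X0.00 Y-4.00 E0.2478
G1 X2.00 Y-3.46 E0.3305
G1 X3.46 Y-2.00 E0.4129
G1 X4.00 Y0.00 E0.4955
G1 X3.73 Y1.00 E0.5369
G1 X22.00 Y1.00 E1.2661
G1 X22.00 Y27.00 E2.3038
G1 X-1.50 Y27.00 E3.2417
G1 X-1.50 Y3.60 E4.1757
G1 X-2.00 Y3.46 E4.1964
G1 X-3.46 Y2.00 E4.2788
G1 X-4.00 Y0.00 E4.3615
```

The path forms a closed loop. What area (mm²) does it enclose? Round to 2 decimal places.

Apply the shoelace formula to the sequence of (X, Y) vertices; enclosed area = 646.63 mm².

646.63 mm²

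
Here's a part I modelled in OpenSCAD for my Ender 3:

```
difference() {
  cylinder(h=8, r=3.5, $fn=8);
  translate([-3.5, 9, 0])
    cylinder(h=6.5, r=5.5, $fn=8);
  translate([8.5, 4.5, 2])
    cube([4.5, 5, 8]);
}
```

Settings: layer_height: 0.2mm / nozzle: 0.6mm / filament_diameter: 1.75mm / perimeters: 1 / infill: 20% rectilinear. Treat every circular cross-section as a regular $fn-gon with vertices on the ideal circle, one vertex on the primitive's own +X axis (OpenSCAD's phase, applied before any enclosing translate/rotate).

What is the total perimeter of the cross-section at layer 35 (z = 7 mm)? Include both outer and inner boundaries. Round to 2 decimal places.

21.43 mm

At z = 7 mm: the cylinder: section is a regular 8-gon, circumradius r=3.5 (perimeter = 2·8·3.500·sin(180°/8) = 21.43 mm); the cylinder at (-3.5, 9) is not intersected at this z (z outside [0, 6.5]); the cube at (8.5, 4.5) (footprint 4.5×5) is included at this height (perimeter 19.00 mm); Taking the first minus the rest: starting from the r=3.5 cylinder, the 4.5×5 cube at (8.5, 4.5) misses the remaining region (no effect) — boundary = 21.43 mm. Overall, the cross-section is a single solid region. Total boundary length (outer) = 21.43 mm.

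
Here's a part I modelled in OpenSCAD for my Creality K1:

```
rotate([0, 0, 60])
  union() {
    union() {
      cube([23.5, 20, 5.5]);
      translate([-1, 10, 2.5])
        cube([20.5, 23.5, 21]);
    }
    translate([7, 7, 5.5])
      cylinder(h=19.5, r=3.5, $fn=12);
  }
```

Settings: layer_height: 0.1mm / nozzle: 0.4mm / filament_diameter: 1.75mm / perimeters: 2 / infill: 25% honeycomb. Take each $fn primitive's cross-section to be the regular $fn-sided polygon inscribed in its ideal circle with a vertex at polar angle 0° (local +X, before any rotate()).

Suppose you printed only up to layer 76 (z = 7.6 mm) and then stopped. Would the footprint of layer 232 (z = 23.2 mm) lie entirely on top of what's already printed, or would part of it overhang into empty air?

Compare the two slices. At z = 7.6: the cube is absent (z outside [0, 5.5]); the 20.5×23.5 cube at (-1, 10) contributes its full rectangle (area 481.75 mm²); Combining (union): only the 20.5×23.5 cube at (-1, 10) is present, so the union is just that shape — area = 481.75 mm²; the r=3.5 cylinder at (7, 7) contributes a regular 12-gon of circumradius 3.5 (area = (12/2)·3.500²·sin(360°/12) = 36.75 mm²); Merging all regions: the regions partially overlap — summed areas 518.50 mm² minus the doubly-counted overlap 0.93 mm² gives 517.57 mm² — area = 517.57 mm²; (whole slice rotated 60° about Z — lengths, areas and connectivity unchanged). At z = 23.2: the cube is not intersected at this z (z outside [0, 5.5]); the 20.5×23.5 cube at (-1, 10) contributes its full rectangle (area 481.75 mm²); Taking the union: only the 20.5×23.5 cube at (-1, 10) is present, so the union is just that shape — area = 481.75 mm²; the r=3.5 cylinder at (7, 7) gives a regular 12-gon of circumradius 3.5 (constant along its height) (area = (12/2)·3.500²·sin(360°/12) = 36.75 mm²); Taking the union: the regions partially overlap — summed areas 518.50 mm² minus the doubly-counted overlap 0.93 mm² gives 517.57 mm² — area = 517.57 mm²; (rotated 60° about Z; rotation is an isometry so areas/perimeters/island counts are preserved). Checking containment: the cross-section at z = 23.2 is a subset of the cross-section at z = 7.6.

entirely on top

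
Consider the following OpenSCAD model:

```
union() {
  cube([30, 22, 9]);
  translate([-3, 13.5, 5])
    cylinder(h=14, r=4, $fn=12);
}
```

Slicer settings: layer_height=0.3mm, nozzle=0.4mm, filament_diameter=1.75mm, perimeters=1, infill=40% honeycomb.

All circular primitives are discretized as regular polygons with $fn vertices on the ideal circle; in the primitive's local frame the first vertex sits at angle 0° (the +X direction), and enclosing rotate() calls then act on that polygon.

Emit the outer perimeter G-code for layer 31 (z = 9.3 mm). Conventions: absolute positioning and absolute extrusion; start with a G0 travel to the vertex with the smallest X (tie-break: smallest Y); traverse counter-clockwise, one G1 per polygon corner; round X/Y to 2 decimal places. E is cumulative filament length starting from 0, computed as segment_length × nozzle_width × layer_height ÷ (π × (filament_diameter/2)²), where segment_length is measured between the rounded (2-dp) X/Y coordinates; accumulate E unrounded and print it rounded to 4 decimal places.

G0 X-7.00 Y13.50 Z9.30
G1 X-6.46 Y11.50 E0.1034
G1 X-5.00 Y10.04 E0.2064
G1 X-3.00 Y9.50 E0.3097
G1 X-1.00 Y10.04 E0.4131
G1 X0.46 Y11.50 E0.5161
G1 X1.00 Y13.50 E0.6194
G1 X0.46 Y15.50 E0.7228
G1 X-1.00 Y16.96 E0.8258
G1 X-3.00 Y17.50 E0.9292
G1 X-5.00 Y16.96 E1.0325
G1 X-6.46 Y15.50 E1.1355
G1 X-7.00 Y13.50 E1.2389

At z = 9.3 mm: the cube is absent (z outside [0, 9]); the cylinder at (-3, 13.5): section is a regular 12-gon, circumradius r=4; Merging all regions: only the r=4 cylinder at (-3, 13.5) is present, so the union is just that shape — 1 connected region. The outline is a single polygon with 12 vertices. Extrusion per mm of travel: 0.4 × 0.3 / (π × 0.875²) = 0.049890. Accumulating E over each segment gives final E = 1.2389.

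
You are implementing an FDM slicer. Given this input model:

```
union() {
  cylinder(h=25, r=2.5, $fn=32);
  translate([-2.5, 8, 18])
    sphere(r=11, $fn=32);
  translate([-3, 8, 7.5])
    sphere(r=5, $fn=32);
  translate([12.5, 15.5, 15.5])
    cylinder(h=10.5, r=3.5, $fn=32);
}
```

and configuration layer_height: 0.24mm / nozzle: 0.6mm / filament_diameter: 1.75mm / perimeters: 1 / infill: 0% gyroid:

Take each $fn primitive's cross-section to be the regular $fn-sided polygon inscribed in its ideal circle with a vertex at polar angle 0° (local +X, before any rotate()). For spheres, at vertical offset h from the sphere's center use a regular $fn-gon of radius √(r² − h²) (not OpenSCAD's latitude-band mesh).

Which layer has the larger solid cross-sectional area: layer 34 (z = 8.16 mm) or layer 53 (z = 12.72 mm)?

layer 53 (z = 12.72 mm)

Layer 34 (z = 8.16): the r=2.5 cylinder contributes a regular 32-gon of circumradius 2.5 (area = (32/2)·2.500²·sin(360°/32) = 19.51 mm²); the r=11 sphere at (-2.5, 8) contributes a regular 32-gon of circumradius √(11²−9.84²) = 4.917 (area = (32/2)·4.917²·sin(360°/32) = 75.46 mm²); the r=5 sphere at (-3, 8) contributes a regular 32-gon of circumradius √(5²−0.66²) = 4.956 (area = (32/2)·4.956²·sin(360°/32) = 76.68 mm²); the cylinder at (12.5, 15.5) is absent (z outside [15.5, 26]); Taking the union: the regions partially overlap — summed areas 171.64 mm² minus the doubly-counted overlap 71.14 mm² gives 100.51 mm² — area = 100.51 mm². So its area = 100.51 mm². Layer 53 (z = 12.72): the r=2.5 cylinder gives a regular 32-gon of circumradius 2.5 (constant along its height) (area = (32/2)·2.500²·sin(360°/32) = 19.51 mm²); the r=11 sphere at (-2.5, 8) slices to a regular 32-gon of circumradius 9.650 (√(r²−h²) with h=5.28 from center) (area = (32/2)·9.650²·sin(360°/32) = 290.67 mm²); the sphere at (-3, 8) does not reach this height (|z−center|=5.220 > r=5); the cylinder at (12.5, 15.5) does not reach this height (z outside [15.5, 26]); Combining (union): the regions partially overlap — summed areas 310.18 mm² minus the doubly-counted overlap 15.26 mm² gives 294.92 mm² — area = 294.92 mm². So its area = 294.92 mm². Layer 53 is larger (294.92 vs 100.51 mm²).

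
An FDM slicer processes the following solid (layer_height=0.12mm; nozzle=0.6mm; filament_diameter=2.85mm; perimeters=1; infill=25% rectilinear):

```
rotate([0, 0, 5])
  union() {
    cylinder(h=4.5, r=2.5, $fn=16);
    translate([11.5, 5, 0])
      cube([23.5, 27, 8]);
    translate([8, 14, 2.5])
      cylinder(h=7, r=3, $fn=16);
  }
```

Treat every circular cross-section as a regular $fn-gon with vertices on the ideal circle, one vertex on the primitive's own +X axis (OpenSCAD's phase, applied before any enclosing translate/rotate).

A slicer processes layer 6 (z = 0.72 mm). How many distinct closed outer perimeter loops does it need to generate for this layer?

At z = 0.72 mm: the r=2.5 cylinder gives a regular 16-gon of circumradius 2.5 (constant along its height); the cube at (11.5, 5) (footprint 23.5×27) is included at this height; the cylinder at (8, 14) is absent (z outside [2.5, 9.5]); Taking the union: the 2 present regions are separate (no shared area or edge), so areas and boundary lengths simply add and each stays a separate island — 2 connected regions; (rotated 5° about Z; rotation is an isometry so areas/perimeters/island counts are preserved). The result has 2 disconnected regions.

2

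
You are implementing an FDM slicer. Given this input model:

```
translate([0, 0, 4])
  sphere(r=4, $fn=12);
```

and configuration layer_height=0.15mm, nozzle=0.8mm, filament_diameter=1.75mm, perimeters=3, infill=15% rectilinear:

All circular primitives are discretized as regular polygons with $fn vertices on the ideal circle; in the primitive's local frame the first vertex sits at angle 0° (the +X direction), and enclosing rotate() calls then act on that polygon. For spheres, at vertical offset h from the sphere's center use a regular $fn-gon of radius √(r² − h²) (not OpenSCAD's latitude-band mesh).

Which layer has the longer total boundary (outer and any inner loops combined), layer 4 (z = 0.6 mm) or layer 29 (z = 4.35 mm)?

layer 29 (z = 4.35 mm)

Layer 4 (z = 0.6): the r=4 sphere contributes a regular 12-gon of circumradius √(4²−3.4²) = 2.107 (perimeter = 2·12·2.107·sin(180°/12) = 13.09 mm). So its perimeter = 13.09 mm. Layer 29 (z = 4.35): the sphere: section is a regular 12-gon, circumradius = √(r²−h²) = √(4²−0.35²) = 3.985 (perimeter = 2·12·3.985·sin(180°/12) = 24.75 mm). So its perimeter = 24.75 mm. Layer 29 is larger (24.75 vs 13.09 mm).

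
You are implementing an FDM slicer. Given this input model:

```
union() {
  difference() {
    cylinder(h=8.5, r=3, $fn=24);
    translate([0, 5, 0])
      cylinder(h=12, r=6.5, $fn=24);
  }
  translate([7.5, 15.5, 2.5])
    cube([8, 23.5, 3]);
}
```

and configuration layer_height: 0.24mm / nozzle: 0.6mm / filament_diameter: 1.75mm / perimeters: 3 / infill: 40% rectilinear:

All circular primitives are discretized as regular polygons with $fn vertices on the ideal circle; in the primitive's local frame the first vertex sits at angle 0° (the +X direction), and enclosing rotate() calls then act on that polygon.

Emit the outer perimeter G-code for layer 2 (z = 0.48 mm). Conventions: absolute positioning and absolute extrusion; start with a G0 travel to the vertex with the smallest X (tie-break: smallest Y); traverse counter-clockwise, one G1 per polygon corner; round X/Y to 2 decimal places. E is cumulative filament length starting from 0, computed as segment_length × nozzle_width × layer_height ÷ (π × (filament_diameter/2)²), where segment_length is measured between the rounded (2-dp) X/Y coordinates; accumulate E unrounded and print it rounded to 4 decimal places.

At z = 0.48 mm: the r=3 cylinder contributes a regular 24-gon of circumradius 3; the r=6.5 cylinder at (0, 5) gives a regular 24-gon of circumradius 6.5 (constant along its height); Taking the first minus the rest: starting from the r=3 cylinder, the r=6.5 cylinder at (0, 5) partially overlaps it — only the 21.23 mm² overlap (of its 131.22 mm²) is removed, clipping the outline — 1 connected region; the cube at (7.5, 15.5) is absent (z outside [2.5, 5.5]); Taking the union: only the result so far is present, so the union is just that shape — 1 connected region. The outline is a single polygon with 16 vertices. Extrusion per mm of travel: 0.6 × 0.24 / (π × 0.875²) = 0.059868. Accumulating E over each segment gives final E = 0.8311.

G0 X-2.90 Y-0.78 Z0.48
G1 X-2.60 Y-1.50 E0.0467
G1 X-2.12 Y-2.12 E0.0936
G1 X-1.50 Y-2.60 E0.1406
G1 X-0.78 Y-2.90 E0.1873
G1 X0.00 Y-3.00 E0.2344
G1 X0.78 Y-2.90 E0.2814
G1 X1.50 Y-2.60 E0.3281
G1 X2.12 Y-2.12 E0.3751
G1 X2.60 Y-1.50 E0.4220
G1 X2.90 Y-0.78 E0.4687
G1 X2.90 Y-0.77 E0.4693
G1 X1.68 Y-1.28 E0.5485
G1 X0.00 Y-1.50 E0.6499
G1 X-1.68 Y-1.28 E0.7514
G1 X-2.90 Y-0.77 E0.8305
G1 X-2.90 Y-0.78 E0.8311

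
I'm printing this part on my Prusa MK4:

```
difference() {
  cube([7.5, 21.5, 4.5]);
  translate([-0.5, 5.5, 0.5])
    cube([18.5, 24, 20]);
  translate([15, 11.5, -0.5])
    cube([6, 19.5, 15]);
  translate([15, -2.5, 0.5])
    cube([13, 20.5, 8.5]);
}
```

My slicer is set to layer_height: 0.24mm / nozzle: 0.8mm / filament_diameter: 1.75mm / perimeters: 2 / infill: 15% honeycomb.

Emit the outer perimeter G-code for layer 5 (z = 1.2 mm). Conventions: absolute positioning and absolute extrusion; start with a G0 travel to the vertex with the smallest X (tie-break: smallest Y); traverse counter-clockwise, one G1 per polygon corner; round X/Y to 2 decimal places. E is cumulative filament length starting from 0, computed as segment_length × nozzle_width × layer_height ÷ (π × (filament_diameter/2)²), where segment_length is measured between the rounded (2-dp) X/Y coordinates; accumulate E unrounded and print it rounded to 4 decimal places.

G0 X0.00 Y0.00 Z1.20
G1 X7.50 Y0.00 E0.5987
G1 X7.50 Y5.50 E1.0377
G1 X0.00 Y5.50 E1.6364
G1 X0.00 Y0.00 E2.0754

At z = 1.2 mm: the 7.5×21.5 cube contributes its full rectangle; the cube at (-0.5, 5.5) is present — its section is the full 18.5×24 rectangle; the cube at (15, 11.5) is present — its section is the full 6×19.5 rectangle; the cube at (15, -2.5) is present — its section is the full 13×20.5 rectangle; Taking the first minus the rest: starting from the 7.5×21.5 cube, the 18.5×24 cube at (-0.5, 5.5) partially overlaps it — only the 120.00 mm² overlap (of its 444.00 mm²) is removed, clipping the outline; the 6×19.5 cube at (15, 11.5) misses the remaining region (no effect); the 13×20.5 cube at (15, -2.5) misses the remaining region (no effect) — 1 connected region. The outline is a single polygon with 4 vertices. Extrusion per mm of travel: 0.8 × 0.24 / (π × 0.875²) = 0.079824. Accumulating E over each segment gives final E = 2.0754.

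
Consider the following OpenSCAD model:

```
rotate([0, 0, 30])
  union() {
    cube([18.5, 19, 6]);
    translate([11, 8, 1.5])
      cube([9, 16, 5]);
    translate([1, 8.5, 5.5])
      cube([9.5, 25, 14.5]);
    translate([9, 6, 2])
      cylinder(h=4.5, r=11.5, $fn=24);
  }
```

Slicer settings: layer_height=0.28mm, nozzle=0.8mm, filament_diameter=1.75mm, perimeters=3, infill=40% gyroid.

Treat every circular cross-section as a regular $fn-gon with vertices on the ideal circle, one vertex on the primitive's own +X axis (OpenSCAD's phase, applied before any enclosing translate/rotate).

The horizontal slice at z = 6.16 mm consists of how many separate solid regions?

1

At z = 6.16 mm: the cube is not intersected at this z (z outside [0, 6]); the 9×16 cube at (11, 8) contributes its full rectangle; the cube at (1, 8.5) is present — its section is the full 9.5×25 rectangle; the r=11.5 cylinder at (9, 6) gives a regular 24-gon of circumradius 11.5 (constant along its height); Merging all regions: the regions partially overlap (shared area 137.71 mm²), so overlapping operands fuse into one piece — 1 connected region; (whole slice rotated 30° about Z — lengths, areas and connectivity unchanged). The result has 1 disconnected region.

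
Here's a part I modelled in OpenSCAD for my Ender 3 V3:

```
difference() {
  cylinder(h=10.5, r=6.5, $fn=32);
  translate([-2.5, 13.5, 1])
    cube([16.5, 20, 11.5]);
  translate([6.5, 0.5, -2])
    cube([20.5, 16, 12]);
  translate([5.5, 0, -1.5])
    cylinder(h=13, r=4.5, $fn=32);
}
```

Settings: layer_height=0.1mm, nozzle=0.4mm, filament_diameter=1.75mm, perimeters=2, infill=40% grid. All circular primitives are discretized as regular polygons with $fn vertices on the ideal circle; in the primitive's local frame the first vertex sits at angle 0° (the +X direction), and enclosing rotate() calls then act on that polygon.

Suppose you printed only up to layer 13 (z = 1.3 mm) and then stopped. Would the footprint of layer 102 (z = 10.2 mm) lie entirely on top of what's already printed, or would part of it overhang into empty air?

Compare the two slices. At z = 1.3: the cylinder: section is a regular 32-gon, circumradius r=6.5 (area = (32/2)·6.500²·sin(360°/32) = 131.88 mm²); the cube at (-2.5, 13.5) is present — its section is the full 16.5×20 rectangle (area 330.00 mm²); the cube at (6.5, 0.5) (footprint 20.5×16) is included at this height (area 328.00 mm²); the r=4.5 cylinder at (5.5, 0) contributes a regular 32-gon of circumradius 4.5 (area = (32/2)·4.500²·sin(360°/32) = 63.21 mm²); After the difference (first − rest): starting from the r=6.5 cylinder (131.88 mm²), the 16.5×20 cube at (-2.5, 13.5) misses the remaining region (no effect); the 20.5×16 cube at (6.5, 0.5) misses the remaining region (no effect); the r=4.5 cylinder at (5.5, 0) partially overlaps it — only the 35.37 mm² overlap (of its 63.21 mm²) is removed, clipping the outline — area = 96.51 mm². At z = 10.2: the cylinder: section is a regular 32-gon, circumradius r=6.5 (area = (32/2)·6.500²·sin(360°/32) = 131.88 mm²); the cube at (-2.5, 13.5) (footprint 16.5×20) is included at this height (area 330.00 mm²); the cube at (6.5, 0.5) is not intersected at this z (z outside [-2, 10]); the r=4.5 cylinder at (5.5, 0) contributes a regular 32-gon of circumradius 4.5 (area = (32/2)·4.500²·sin(360°/32) = 63.21 mm²); Subtracting the remaining from the first: starting from the r=6.5 cylinder (131.88 mm²), the 16.5×20 cube at (-2.5, 13.5) misses the remaining region (no effect); the r=4.5 cylinder at (5.5, 0) partially overlaps it — only the 35.37 mm² overlap (of its 63.21 mm²) is removed, clipping the outline — area = 96.51 mm². Checking containment: the cross-section at z = 10.2 is a subset of the cross-section at z = 1.3.

entirely on top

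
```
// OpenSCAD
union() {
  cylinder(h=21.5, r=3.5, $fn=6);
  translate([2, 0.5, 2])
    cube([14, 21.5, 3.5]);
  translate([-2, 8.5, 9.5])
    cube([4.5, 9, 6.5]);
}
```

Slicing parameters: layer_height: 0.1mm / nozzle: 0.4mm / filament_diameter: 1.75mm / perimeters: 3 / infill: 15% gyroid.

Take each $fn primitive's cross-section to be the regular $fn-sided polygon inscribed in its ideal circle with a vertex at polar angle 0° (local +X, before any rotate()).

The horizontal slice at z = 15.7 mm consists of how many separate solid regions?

2

At z = 15.7 mm: the cylinder: section is a regular 6-gon, circumradius r=3.5; the cube at (2, 0.5) is not intersected at this z (z outside [2, 5.5]); the 4.5×9 cube at (-2, 8.5) contributes its full rectangle; Merging all regions: the 2 present regions are separate (no shared area or edge), so areas and boundary lengths simply add and each stays a separate island — 2 connected regions. The result has 2 disconnected regions.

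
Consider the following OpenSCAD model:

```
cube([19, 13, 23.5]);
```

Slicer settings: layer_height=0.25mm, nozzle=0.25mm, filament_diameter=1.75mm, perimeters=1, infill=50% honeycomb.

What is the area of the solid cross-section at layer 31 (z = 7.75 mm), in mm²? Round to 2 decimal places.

247.00 mm²

At z = 7.75 mm: the cube (footprint 19×13) is included at this height (area 247.00 mm²). Overall, the cross-section is a single solid region. Net area = 247.00 mm².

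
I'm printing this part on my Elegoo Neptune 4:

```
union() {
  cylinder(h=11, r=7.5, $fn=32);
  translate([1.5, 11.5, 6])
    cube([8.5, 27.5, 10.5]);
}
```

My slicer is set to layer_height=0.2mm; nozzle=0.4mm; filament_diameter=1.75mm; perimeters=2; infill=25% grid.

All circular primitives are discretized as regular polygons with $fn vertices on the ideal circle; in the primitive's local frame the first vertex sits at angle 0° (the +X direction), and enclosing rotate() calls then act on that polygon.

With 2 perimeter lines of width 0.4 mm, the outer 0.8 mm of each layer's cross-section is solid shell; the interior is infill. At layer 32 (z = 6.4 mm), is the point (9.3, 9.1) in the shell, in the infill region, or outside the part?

At z = 6.4 mm: the r=7.5 cylinder contributes a regular 32-gon of circumradius 7.5; the cube at (1.5, 11.5) is present — its section is the full 8.5×27.5 rectangle; Combining (union): the 2 present regions are separate (no shared area or edge), so areas and boundary lengths simply add and each stays a separate island — 2 connected regions. Overall, the cross-section has 2 separate islands. The nearest boundary edge runs (10.00, 11.50)→(1.50, 11.50); distance from the point to it = 2.40 mm. The point is not inside any of the regions above, so it lies outside the cross-section (2.40 mm from the nearest boundary).

outside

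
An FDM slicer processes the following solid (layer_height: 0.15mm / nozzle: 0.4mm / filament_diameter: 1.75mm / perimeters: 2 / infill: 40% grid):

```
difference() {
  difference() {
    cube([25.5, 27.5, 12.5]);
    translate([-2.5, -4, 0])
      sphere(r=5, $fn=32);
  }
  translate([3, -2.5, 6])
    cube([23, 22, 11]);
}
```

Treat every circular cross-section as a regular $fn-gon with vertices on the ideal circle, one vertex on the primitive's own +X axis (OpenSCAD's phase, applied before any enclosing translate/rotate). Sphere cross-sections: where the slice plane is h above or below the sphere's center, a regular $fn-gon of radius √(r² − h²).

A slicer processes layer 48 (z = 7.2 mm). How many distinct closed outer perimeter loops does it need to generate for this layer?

1

At z = 7.2 mm: the cube is present — its section is the full 25.5×27.5 rectangle; the sphere at (-2.5, -4) is absent (|z−center|=7.200 > r=5); Subtracting the remaining from the first: none of the subtracted shapes is present at this height, so the 25.5×27.5 cube is unchanged — 1 connected region; the 23×22 cube at (3, -2.5) contributes its full rectangle; Subtracting the remaining from the first: starting from that combined region, the 23×22 cube at (3, -2.5) partially overlaps it — only the 438.75 mm² overlap (of its 506.00 mm²) is removed, clipping the outline — 1 connected region. The result has 1 disconnected region.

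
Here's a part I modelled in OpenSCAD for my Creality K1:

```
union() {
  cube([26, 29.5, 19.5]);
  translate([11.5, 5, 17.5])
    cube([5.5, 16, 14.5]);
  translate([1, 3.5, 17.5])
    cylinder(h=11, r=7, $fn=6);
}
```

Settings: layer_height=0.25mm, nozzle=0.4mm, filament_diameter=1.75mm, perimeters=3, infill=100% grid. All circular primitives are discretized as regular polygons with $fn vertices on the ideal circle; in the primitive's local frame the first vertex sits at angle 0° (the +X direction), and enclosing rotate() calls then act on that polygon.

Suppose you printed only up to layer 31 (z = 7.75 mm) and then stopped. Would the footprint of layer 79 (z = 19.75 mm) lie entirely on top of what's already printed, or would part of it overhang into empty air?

part overhangs

Compare the two slices. At z = 7.75: the cube (footprint 26×29.5) is included at this height (area 767.00 mm²); the cube at (11.5, 5) does not reach this height (z outside [17.5, 32]); the cylinder at (1, 3.5) is absent (z outside [17.5, 28.5]); Combining (union): only the 26×29.5 cube is present, so the union is just that shape — area = 767.00 mm². At z = 19.75: the cube does not reach this height (z outside [0, 19.5]); the cube at (11.5, 5) is present — its section is the full 5.5×16 rectangle (area 88.00 mm²); the r=7 cylinder at (1, 3.5) gives a regular 6-gon of circumradius 7 (constant along its height) (area = (6/2)·7.000²·sin(360°/6) = 127.31 mm²); Merging all regions: the 2 present regions are separate (no shared area or edge), so areas and boundary lengths simply add and each stays a separate island — area = 215.31 mm². Checking containment: at z = 19.75 the cross-section extends beyond the z = 7.75 cross-section by about 64.95 mm².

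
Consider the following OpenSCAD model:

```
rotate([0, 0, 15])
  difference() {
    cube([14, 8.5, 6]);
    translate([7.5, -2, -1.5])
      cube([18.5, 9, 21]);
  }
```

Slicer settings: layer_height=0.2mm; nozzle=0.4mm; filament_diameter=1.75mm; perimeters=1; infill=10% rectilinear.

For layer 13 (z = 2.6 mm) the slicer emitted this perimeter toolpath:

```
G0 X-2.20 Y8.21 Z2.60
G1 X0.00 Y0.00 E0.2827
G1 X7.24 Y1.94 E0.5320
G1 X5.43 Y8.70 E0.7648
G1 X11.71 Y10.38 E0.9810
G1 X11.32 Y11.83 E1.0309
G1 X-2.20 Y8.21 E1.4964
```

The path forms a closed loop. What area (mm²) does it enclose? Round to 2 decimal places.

Apply the shoelace formula to the sequence of (X, Y) vertices; enclosed area = 73.47 mm².

73.47 mm²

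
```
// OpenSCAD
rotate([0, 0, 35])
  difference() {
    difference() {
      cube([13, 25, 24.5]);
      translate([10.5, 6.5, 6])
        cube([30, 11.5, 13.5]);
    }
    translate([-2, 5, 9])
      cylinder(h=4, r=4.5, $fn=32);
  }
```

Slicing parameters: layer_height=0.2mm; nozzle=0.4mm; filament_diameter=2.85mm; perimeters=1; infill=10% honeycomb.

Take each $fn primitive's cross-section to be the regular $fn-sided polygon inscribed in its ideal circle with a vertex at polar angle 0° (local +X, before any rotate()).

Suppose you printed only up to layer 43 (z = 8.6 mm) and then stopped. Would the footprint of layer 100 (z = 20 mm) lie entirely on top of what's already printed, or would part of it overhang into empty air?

part overhangs

Compare the two slices. At z = 8.6: the 13×25 cube contributes its full rectangle (area 325.00 mm²); the 30×11.5 cube at (10.5, 6.5) contributes its full rectangle (area 345.00 mm²); After the difference (first − rest): starting from the 13×25 cube (325.00 mm²), the 30×11.5 cube at (10.5, 6.5) partially overlaps it — only the 28.75 mm² overlap (of its 345.00 mm²) is removed, clipping the outline — area = 296.25 mm²; the cylinder at (-2, 5) is absent (z outside [9, 13]); After the difference (first − rest): none of the subtracted shapes is present at this height, so that combined region is unchanged — area = 296.25 mm²; (rotated 35° about Z; rotation is an isometry so areas/perimeters/island counts are preserved). At z = 20: the cube (footprint 13×25) is included at this height (area 325.00 mm²); the cube at (10.5, 6.5) is absent (z outside [6, 19.5]); Taking the first minus the rest: none of the subtracted shapes is present at this height, so the 13×25 cube is unchanged — area = 325.00 mm²; the cylinder at (-2, 5) does not reach this height (z outside [9, 13]); After the difference (first − rest): none of the subtracted shapes is present at this height, so that combined region is unchanged — area = 325.00 mm²; (whole slice rotated 35° about Z — lengths, areas and connectivity unchanged). Checking containment: at z = 20 the cross-section extends beyond the z = 8.6 cross-section by about 28.75 mm².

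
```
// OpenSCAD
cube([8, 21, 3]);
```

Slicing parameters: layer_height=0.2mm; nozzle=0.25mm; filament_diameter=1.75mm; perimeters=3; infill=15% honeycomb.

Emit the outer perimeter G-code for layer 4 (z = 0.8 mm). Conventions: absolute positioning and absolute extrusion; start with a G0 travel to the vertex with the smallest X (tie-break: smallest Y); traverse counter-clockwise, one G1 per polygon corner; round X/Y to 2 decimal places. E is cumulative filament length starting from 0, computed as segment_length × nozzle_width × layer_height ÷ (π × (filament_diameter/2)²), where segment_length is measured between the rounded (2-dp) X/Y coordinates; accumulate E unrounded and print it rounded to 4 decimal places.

At z = 0.8 mm: the cube (footprint 8×21) is included at this height. The outline is a single polygon with 4 vertices. Extrusion per mm of travel: 0.25 × 0.2 / (π × 0.875²) = 0.020788. Accumulating E over each segment gives final E = 1.2057.

G0 X0.00 Y0.00 Z0.80
G1 X8.00 Y0.00 E0.1663
G1 X8.00 Y21.00 E0.6028
G1 X0.00 Y21.00 E0.7691
G1 X0.00 Y0.00 E1.2057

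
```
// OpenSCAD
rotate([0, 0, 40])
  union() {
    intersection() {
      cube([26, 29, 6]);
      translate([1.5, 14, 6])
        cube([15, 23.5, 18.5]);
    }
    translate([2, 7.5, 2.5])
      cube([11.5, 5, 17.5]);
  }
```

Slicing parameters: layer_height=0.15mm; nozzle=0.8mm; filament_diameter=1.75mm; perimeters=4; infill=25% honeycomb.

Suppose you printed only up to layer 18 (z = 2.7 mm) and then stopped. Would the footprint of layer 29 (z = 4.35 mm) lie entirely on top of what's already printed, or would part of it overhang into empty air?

Compare the two slices. At z = 2.7: the cube is present — its section is the full 26×29 rectangle (area 754.00 mm²); the cube at (1.5, 14) does not reach this height (z outside [6, 24.5]); After intersecting: at least one operand is absent at this height, so nothing remains; the cube at (2, 7.5) is present — its section is the full 11.5×5 rectangle (area 57.50 mm²); Taking the union: only the 11.5×5 cube at (2, 7.5) is present, so the union is just that shape — area = 57.50 mm²; (rotated 40° about Z; rotation is an isometry so areas/perimeters/island counts are preserved). At z = 4.35: the cube is present — its section is the full 26×29 rectangle (area 754.00 mm²); the cube at (1.5, 14) is not intersected at this z (z outside [6, 24.5]); Taking the intersection: at least one operand is absent at this height, so nothing remains; the cube at (2, 7.5) (footprint 11.5×5) is included at this height (area 57.50 mm²); Combining (union): only the 11.5×5 cube at (2, 7.5) is present, so the union is just that shape — area = 57.50 mm²; (rotated 40° about Z; rotation is an isometry so areas/perimeters/island counts are preserved). Checking containment: the cross-section at z = 4.35 is a subset of the cross-section at z = 2.7.

entirely on top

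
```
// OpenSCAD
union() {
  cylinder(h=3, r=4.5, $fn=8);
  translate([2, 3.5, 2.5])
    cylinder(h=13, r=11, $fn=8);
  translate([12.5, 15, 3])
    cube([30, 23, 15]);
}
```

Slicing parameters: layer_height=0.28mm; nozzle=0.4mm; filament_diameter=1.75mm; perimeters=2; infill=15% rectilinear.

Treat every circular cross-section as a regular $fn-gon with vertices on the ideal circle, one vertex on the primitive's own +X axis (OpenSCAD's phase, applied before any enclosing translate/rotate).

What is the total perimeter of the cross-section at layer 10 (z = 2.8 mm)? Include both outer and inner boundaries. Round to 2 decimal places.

67.35 mm

At z = 2.8 mm: the r=4.5 cylinder contributes a regular 8-gon of circumradius 4.5 (perimeter = 2·8·4.500·sin(180°/8) = 27.55 mm); the cylinder at (2, 3.5): section is a regular 8-gon, circumradius r=11 (perimeter = 2·8·11.000·sin(180°/8) = 67.35 mm); the cube at (12.5, 15) is not intersected at this z (z outside [3, 18]); Combining (union): the r=4.5 cylinder lies entirely inside the r=11 cylinder at (2, 3.5), so the union is just the r=11 cylinder at (2, 3.5) — boundary = 67.35 mm. Overall, the cross-section is a single solid region. Total boundary length (outer) = 67.35 mm.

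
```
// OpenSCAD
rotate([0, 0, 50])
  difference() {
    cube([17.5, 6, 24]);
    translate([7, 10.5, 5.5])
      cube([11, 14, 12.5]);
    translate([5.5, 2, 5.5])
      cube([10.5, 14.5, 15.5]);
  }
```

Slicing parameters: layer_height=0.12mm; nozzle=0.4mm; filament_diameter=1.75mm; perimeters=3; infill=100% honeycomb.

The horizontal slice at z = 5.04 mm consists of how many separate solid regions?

1

At z = 5.04 mm: the 17.5×6 cube contributes its full rectangle; the cube at (7, 10.5) is not intersected at this z (z outside [5.5, 18]); the cube at (5.5, 2) is absent (z outside [5.5, 21]); After the difference (first − rest): none of the subtracted shapes is present at this height, so the 17.5×6 cube is unchanged — 1 connected region; (rotated 50° about Z; rotation is an isometry so areas/perimeters/island counts are preserved). The result has 1 disconnected region.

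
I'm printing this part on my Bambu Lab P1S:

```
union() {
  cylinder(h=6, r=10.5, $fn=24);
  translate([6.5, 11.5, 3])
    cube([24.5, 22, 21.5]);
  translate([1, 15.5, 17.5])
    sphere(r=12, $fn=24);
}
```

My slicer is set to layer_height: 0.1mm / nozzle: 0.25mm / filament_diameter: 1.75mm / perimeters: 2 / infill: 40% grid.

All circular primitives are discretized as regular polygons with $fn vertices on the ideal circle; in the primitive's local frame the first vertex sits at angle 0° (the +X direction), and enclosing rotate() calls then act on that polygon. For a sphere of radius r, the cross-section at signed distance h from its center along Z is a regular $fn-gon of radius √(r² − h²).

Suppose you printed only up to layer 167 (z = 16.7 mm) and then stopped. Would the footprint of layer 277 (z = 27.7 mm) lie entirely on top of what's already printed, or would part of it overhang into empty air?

entirely on top

Compare the two slices. At z = 16.7: the cylinder is not intersected at this z (z outside [0, 6]); the cube at (6.5, 11.5) is present — its section is the full 24.5×22 rectangle (area 539.00 mm²); the r=12 sphere at (1, 15.5) slices to a regular 24-gon of circumradius 11.973 (√(r²−h²) with h=0.8 from center) (area = (24/2)·11.973²·sin(360°/24) = 445.25 mm²); Merging all regions: the regions partially overlap — summed areas 984.25 mm² minus the doubly-counted overlap 72.99 mm² gives 911.26 mm² — area = 911.26 mm². At z = 27.7: the cylinder is absent (z outside [0, 6]); the cube at (6.5, 11.5) does not reach this height (z outside [3, 24.5]); the r=12 sphere at (1, 15.5) slices to a regular 24-gon of circumradius 6.321 (√(r²−h²) with h=10.2 from center) (area = (24/2)·6.321²·sin(360°/24) = 124.11 mm²); Merging all regions: only the r=12 sphere at (1, 15.5) is present, so the union is just that shape — area = 124.11 mm². Checking containment: the cross-section at z = 27.7 is a subset of the cross-section at z = 16.7.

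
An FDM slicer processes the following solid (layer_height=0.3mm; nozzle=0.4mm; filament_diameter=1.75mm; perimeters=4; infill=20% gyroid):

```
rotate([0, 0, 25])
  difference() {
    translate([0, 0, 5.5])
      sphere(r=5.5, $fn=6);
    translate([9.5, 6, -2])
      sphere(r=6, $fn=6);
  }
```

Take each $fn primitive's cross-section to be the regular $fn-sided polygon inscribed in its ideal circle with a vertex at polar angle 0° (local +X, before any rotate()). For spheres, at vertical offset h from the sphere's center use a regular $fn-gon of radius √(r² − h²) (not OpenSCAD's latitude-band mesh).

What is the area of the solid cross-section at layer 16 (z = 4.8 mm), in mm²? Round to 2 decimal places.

At z = 4.8 mm: the r=5.5 sphere slices to a regular 6-gon of circumradius 5.455 (√(r²−h²) with h=0.7 from center) (area = (6/2)·5.455²·sin(360°/6) = 77.32 mm²); the sphere at (9.5, 6) is absent (|z−center|=6.800 > r=6); Taking the first minus the rest: none of the subtracted shapes is present at this height, so the r=5.5 sphere is unchanged — area = 77.32 mm²; (whole slice rotated 25° about Z — lengths, areas and connectivity unchanged). Overall, the cross-section is a single solid region. Net area = 77.32 mm².

77.32 mm²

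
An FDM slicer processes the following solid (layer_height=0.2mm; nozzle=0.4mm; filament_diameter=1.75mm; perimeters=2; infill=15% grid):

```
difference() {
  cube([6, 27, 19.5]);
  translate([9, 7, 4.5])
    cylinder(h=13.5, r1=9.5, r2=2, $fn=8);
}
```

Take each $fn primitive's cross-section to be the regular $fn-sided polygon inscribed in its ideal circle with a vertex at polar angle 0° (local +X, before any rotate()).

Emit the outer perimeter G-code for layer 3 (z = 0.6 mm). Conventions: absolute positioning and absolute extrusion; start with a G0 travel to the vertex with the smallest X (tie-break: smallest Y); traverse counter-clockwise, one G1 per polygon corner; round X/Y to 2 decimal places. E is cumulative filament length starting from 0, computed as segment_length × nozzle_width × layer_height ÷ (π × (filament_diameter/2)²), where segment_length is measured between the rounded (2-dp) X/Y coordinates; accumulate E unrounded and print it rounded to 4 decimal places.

At z = 0.6 mm: the 6×27 cube contributes its full rectangle; the cone at (9, 7) does not reach this height (z outside [4.5, 18]); Subtracting the remaining from the first: none of the subtracted shapes is present at this height, so the 6×27 cube is unchanged — 1 connected region. The outline is a single polygon with 4 vertices. Extrusion per mm of travel: 0.4 × 0.2 / (π × 0.875²) = 0.033260. Accumulating E over each segment gives final E = 2.1952.

G0 X0.00 Y0.00 Z0.60
G1 X6.00 Y0.00 E0.1996
G1 X6.00 Y27.00 E1.0976
G1 X0.00 Y27.00 E1.2971
G1 X0.00 Y0.00 E2.1952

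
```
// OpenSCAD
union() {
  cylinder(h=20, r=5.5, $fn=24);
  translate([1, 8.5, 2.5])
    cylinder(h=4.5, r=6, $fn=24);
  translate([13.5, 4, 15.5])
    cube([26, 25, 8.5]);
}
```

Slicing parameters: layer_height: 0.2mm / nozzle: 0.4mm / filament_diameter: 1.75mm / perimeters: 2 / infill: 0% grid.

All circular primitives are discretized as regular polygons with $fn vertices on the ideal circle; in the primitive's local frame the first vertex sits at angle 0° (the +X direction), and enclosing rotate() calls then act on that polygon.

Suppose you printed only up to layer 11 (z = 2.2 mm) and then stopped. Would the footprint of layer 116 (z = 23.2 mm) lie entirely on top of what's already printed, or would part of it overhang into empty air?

Compare the two slices. At z = 2.2: the r=5.5 cylinder contributes a regular 24-gon of circumradius 5.5 (area = (24/2)·5.500²·sin(360°/24) = 93.95 mm²); the cylinder at (1, 8.5) is not intersected at this z (z outside [2.5, 7]); the cube at (13.5, 4) is absent (z outside [15.5, 24]); Merging all regions: only the r=5.5 cylinder is present, so the union is just that shape — area = 93.95 mm². At z = 23.2: the cylinder is not intersected at this z (z outside [0, 20]); the cylinder at (1, 8.5) is not intersected at this z (z outside [2.5, 7]); the cube at (13.5, 4) (footprint 26×25) is included at this height (area 650.00 mm²); Merging all regions: only the 26×25 cube at (13.5, 4) is present, so the union is just that shape — area = 650.00 mm². Checking containment: at z = 23.2 the cross-section extends beyond the z = 2.2 cross-section by about 650.00 mm².

part overhangs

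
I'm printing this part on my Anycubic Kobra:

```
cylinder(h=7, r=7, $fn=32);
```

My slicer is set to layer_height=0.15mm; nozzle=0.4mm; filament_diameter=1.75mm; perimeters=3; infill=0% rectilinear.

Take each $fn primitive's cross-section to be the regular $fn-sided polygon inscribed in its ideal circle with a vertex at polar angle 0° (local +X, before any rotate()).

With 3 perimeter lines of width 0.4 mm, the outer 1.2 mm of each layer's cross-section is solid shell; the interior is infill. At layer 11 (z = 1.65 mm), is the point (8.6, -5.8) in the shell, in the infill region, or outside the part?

At z = 1.65 mm: the r=7 cylinder gives a regular 32-gon of circumradius 7 (constant along its height). Overall, the cross-section is a single solid region. The nearest boundary edge runs (4.95, -4.95)→(5.82, -3.89); distance from the point to it = 3.37 mm. The point is not inside any of the regions above, so it lies outside the cross-section (3.37 mm from the nearest boundary).

outside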